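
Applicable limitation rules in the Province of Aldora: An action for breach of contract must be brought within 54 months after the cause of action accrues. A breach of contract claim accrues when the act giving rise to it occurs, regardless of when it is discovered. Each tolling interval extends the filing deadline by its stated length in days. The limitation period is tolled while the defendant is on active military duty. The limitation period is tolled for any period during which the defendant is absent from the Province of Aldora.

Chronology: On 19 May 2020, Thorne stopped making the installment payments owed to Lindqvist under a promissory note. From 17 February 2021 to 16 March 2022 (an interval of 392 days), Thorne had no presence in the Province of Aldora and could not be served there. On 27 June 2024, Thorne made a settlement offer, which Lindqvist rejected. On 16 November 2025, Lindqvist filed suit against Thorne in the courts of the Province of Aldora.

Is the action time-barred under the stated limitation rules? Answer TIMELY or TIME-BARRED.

TIMELY

The cause of action accrued on 19 May 2020, the date of the act.
The untolled deadline — 54 months after 19 May 2020 — is 19 November 2024.
Because the defendant's absence from the jurisdiction ran from 17 February 2021 to 16 March 2022, the deadline is extended by 392 days to 16 December 2025.
Nothing else in the chronology tolls or restarts the period.
The 16 November 2025 filing precedes the 16 December 2025 deadline; the claim is timely.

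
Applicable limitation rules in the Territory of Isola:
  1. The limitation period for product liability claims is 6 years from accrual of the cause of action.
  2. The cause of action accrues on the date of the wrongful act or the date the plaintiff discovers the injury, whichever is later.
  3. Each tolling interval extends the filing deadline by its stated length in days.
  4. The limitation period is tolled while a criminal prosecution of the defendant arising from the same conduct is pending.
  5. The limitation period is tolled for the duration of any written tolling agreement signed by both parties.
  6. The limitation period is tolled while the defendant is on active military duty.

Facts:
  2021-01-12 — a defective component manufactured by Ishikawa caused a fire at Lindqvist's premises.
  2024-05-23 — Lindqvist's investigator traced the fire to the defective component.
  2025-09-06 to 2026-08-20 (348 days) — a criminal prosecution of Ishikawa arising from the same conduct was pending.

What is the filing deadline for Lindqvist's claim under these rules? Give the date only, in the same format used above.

Because discovery on 2024-05-23 post-dates the 2021-01-12 act, accrual under the later-of rule falls on 2024-05-23.
6 years from 2024-05-23 is 2030-05-23.
Because the pending criminal prosecution ran from 2025-09-06 to 2026-08-20, the deadline is extended by 348 days to 2031-05-06.

2031-05-06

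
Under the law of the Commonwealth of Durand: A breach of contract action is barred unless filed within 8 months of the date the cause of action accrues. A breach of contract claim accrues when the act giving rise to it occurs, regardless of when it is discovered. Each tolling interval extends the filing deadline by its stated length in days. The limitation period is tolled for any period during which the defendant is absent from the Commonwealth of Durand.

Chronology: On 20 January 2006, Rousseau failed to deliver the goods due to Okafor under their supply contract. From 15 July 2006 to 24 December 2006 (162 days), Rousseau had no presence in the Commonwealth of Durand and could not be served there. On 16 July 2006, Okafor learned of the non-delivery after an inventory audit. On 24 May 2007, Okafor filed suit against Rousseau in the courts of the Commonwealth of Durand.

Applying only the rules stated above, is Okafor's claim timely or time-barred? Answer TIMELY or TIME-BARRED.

TIME-BARRED

Accrual is governed by the date of the act, so the period began to run on 20 January 2006; the later discovery on 16 July 2006 is irrelevant under the stated rule.
The untolled deadline — 8 months after 20 January 2006 — is 20 September 2006.
The defendant's absence from the jurisdiction from 15 July 2006 to 24 December 2006 tolled the period for 162 days, extending the deadline to 1 March 2007.
Okafor filed on 24 May 2007, after the 1 March 2007 deadline, so the action is time-barred.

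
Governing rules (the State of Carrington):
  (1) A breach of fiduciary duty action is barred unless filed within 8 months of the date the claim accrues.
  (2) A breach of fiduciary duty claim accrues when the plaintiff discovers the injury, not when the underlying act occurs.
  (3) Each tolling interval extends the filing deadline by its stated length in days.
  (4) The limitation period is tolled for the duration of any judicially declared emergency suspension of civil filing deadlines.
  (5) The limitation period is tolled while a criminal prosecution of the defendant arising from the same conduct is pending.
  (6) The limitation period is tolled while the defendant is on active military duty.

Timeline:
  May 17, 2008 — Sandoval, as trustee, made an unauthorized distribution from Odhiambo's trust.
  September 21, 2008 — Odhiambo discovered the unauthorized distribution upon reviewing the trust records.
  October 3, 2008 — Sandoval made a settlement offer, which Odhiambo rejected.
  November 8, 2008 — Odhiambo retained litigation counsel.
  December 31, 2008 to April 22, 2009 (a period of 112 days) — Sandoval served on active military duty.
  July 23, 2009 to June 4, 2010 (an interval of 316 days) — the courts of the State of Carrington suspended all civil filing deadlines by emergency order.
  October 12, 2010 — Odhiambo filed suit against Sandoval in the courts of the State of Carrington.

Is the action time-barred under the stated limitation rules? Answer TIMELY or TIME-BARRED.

TIME-BARRED

The claim did not accrue until Odhiambo discovered the injury on September 21, 2008; the May 17, 2008 act date does not start the clock under the stated rule.
The untolled deadline — 8 months after September 21, 2008 — is May 21, 2009.
The period was tolled for 112 days by the defendant's active military service (December 31, 2008 to April 22, 2009), pushing the deadline to September 10, 2009.
Because the emergency suspension of filing deadlines ran from July 23, 2009 to June 4, 2010, the deadline is extended by 316 days to July 23, 2010.
The other events in the timeline have no effect on the limitation period under the stated rules.
The October 12, 2010 filing falls after the July 23, 2010 deadline; the claim is time-barred.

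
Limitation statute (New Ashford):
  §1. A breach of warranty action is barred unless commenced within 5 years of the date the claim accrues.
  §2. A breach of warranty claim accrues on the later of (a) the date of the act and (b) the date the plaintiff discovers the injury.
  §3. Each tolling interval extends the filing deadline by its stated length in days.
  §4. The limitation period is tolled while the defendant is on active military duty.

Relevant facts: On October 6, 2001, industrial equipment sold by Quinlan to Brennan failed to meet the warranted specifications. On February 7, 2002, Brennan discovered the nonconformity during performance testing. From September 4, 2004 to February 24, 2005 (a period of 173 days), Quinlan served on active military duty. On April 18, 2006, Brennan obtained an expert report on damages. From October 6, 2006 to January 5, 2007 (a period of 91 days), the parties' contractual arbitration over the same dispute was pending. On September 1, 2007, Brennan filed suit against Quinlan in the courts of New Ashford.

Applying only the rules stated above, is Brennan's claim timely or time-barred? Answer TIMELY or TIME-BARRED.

Taking the later of the act (October 6, 2001) and discovery (February 7, 2002), the claim accrued on February 7, 2002.
The untolled deadline — 5 years after February 7, 2002 — is February 7, 2007.
The period was tolled for 173 days by the defendant's active military service (September 4, 2004 to February 24, 2005), pushing the deadline to July 30, 2007.
Although a pending arbitration ran from October 6, 2006 to January 5, 2007, the stated rules do not make that a tolling event, so it is disregarded.
Nothing else in the chronology tolls or restarts the period.
The September 1, 2007 filing falls after the July 30, 2007 deadline; the claim is time-barred.

TIME-BARRED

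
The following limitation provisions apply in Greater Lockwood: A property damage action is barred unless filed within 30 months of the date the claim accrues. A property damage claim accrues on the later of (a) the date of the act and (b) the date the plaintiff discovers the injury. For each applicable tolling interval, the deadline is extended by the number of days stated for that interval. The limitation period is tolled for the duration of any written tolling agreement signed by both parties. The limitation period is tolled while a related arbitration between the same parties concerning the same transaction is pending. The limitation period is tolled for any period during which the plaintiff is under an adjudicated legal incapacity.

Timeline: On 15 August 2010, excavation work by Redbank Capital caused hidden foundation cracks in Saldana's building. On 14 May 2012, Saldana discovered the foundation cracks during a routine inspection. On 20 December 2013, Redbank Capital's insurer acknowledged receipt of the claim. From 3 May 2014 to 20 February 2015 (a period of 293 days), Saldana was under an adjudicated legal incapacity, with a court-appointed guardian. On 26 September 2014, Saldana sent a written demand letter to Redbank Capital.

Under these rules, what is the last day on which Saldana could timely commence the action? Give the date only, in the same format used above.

3 September 2015

Taking the later of the act (15 August 2010) and discovery (14 May 2012), the claim accrued on 14 May 2012.
The untolled deadline — 30 months after 14 May 2012 — is 14 November 2014.
Because the plaintiff's legal incapacity ran from 3 May 2014 to 20 February 2015, the deadline is extended by 293 days to 3 September 2015.
The other events in the timeline have no effect on the limitation period under the stated rules.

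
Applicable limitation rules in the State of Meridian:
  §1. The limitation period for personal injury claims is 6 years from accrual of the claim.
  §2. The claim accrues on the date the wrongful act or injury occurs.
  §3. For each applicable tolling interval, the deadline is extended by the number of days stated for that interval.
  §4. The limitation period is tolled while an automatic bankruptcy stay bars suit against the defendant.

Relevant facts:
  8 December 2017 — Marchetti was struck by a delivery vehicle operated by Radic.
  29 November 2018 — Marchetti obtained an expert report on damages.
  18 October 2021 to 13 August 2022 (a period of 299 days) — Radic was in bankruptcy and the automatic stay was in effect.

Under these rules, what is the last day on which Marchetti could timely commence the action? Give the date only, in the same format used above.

The claim accrued on 8 December 2017, the date of the act.
The untolled deadline — 6 years after 8 December 2017 — is 8 December 2023.
The automatic bankruptcy stay from 18 October 2021 to 13 August 2022 tolled the period for 299 days, extending the deadline to 2 October 2024.
None of the other events listed affects the running of the period under the stated rules.

2 October 2024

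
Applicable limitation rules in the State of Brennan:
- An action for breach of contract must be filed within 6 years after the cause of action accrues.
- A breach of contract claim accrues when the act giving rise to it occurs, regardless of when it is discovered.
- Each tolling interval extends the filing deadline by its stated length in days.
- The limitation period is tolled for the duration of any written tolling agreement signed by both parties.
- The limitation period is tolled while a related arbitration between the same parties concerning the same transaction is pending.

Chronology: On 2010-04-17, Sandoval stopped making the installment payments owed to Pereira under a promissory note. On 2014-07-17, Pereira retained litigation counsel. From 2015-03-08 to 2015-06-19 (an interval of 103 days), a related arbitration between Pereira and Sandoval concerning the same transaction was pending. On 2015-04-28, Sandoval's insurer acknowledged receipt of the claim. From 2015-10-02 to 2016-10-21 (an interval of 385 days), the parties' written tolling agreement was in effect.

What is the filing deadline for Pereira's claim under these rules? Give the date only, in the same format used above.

2017-08-18

The claim accrued on 2010-04-17, when the wrongful act occurred.
The untolled deadline — 6 years after 2010-04-17 — is 2016-04-17.
Because the pending related arbitration ran from 2015-03-08 to 2015-06-19, the deadline is extended by 103 days to 2016-07-29.
Because the written tolling agreement ran from 2015-10-02 to 2016-10-21, the deadline is extended by 385 days to 2017-08-18.
Nothing else in the chronology tolls or restarts the period.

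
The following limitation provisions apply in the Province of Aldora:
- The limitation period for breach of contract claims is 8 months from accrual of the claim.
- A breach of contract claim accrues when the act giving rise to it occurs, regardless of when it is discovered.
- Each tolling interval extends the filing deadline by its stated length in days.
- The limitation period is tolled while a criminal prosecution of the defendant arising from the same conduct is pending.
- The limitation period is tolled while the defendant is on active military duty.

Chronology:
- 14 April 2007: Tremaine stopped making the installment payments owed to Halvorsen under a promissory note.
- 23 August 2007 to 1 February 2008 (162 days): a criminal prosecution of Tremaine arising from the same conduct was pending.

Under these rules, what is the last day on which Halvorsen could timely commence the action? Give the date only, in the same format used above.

24 May 2008

The claim accrued on 14 April 2007, when the wrongful act occurred.
8 months from 14 April 2007 is 14 December 2007.
The period was tolled for 162 days by the pending criminal prosecution (23 August 2007 to 1 February 2008), pushing the deadline to 24 May 2008.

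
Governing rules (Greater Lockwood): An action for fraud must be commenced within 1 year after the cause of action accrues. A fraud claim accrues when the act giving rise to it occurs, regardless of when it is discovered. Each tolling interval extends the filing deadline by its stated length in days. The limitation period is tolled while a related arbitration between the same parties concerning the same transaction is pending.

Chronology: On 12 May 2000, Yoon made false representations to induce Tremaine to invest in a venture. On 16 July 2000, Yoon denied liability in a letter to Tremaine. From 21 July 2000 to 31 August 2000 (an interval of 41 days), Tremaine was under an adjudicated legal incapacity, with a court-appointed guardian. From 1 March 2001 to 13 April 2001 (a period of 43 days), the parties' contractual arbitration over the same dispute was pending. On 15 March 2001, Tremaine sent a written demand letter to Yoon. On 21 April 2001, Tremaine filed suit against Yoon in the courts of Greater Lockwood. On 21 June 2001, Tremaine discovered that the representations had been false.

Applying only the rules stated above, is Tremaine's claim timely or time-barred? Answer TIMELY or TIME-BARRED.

Accrual is governed by the date of the act, so the period began to run on 12 May 2000; the later discovery on 21 June 2001 is irrelevant under the stated rule.
The untolled deadline — 1 year after 12 May 2000 — is 12 May 2001.
Because the pending related arbitration ran from 1 March 2001 to 13 April 2001, the deadline is extended by 43 days to 24 June 2001.
Although the plaintiff's incapacity ran from 21 July 2000 to 31 August 2000, the stated rules do not make that a tolling event, so it is disregarded.
None of the other events listed affects the running of the period under the stated rules.
The 21 April 2001 filing precedes the 24 June 2001 deadline; the claim is timely.

TIMELY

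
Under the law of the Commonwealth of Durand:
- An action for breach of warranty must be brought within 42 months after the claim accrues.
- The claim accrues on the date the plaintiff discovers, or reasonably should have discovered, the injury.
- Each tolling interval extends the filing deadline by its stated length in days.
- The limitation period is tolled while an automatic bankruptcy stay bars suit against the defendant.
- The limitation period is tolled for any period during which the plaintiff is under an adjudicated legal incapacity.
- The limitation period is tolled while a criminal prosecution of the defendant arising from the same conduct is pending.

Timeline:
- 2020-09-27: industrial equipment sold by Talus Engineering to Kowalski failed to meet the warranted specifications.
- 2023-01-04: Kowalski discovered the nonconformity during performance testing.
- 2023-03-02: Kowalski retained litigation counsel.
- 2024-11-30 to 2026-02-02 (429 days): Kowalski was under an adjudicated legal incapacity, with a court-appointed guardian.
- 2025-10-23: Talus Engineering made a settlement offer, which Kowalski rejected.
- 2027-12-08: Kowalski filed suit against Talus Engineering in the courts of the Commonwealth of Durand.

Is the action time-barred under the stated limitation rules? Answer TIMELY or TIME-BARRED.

TIME-BARRED

Under the discovery rule, the claim accrued on 2023-01-04, when Kowalski discovered the injury — not on the 2020-09-27 date of the underlying act.
The untolled deadline — 42 months after 2023-01-04 — is 2026-07-04.
Because the plaintiff's legal incapacity ran from 2024-11-30 to 2026-02-02, the deadline is extended by 429 days to 2027-09-06.
The other events in the timeline have no effect on the limitation period under the stated rules.
Filing on 2027-12-08 missed the 2027-09-06 deadline — the action is time-barred.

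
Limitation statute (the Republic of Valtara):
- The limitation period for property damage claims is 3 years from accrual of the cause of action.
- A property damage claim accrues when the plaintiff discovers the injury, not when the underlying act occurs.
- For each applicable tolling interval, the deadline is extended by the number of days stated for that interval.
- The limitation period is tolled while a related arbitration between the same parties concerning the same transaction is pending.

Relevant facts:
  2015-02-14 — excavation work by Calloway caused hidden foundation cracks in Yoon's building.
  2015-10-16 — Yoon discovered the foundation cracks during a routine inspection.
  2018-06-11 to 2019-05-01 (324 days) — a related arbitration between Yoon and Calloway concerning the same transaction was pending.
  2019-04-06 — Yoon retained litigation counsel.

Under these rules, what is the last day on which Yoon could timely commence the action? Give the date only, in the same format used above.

2019-09-05

Accrual is tied to discovery, so the period began on 2015-10-16 rather than on 2015-02-14 when the act occurred.
3 years from 2015-10-16 is 2018-10-16.
Because the pending related arbitration ran from 2018-06-11 to 2019-05-01, the deadline is extended by 324 days to 2019-09-05.
The other events in the timeline have no effect on the limitation period under the stated rules.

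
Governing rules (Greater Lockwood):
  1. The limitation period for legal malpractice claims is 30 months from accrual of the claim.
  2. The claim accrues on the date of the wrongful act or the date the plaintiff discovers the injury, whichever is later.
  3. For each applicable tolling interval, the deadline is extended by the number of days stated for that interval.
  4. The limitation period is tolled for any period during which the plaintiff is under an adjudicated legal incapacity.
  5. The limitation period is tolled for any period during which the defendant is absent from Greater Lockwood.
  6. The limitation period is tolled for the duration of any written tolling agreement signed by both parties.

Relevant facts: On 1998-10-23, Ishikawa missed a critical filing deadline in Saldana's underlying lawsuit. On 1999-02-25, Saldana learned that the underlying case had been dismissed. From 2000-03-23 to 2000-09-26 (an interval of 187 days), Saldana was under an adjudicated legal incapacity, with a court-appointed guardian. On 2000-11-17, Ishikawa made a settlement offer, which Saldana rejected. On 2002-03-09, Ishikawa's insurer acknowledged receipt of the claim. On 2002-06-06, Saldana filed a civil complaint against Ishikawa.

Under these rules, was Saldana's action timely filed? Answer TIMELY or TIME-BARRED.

Because discovery on 1999-02-25 post-dates the 1998-10-23 act, accrual under the later-of rule falls on 1999-02-25.
30 months from 1999-02-25 is 2001-08-25.
The plaintiff's legal incapacity from 2000-03-23 to 2000-09-26 tolled the period for 187 days, extending the deadline to 2002-02-28.
None of the other events listed affects the running of the period under the stated rules.
Saldana filed on 2002-06-06, after the 2002-02-28 deadline, so the action is time-barred.

TIME-BARRED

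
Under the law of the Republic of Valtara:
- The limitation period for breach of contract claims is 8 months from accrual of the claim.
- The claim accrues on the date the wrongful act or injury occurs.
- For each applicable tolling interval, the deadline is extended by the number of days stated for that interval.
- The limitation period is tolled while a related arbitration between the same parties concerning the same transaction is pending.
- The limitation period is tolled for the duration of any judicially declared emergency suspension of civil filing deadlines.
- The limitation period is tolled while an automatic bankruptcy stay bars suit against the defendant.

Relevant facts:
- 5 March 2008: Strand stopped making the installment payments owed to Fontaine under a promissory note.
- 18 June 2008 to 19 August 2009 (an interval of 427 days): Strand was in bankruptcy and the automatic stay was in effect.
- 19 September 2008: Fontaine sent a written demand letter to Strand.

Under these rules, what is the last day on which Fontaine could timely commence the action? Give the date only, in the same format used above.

The limitation period began to run on 5 March 2008.
8 months from 5 March 2008 is 5 November 2008.
The period was tolled for 427 days by the automatic bankruptcy stay (18 June 2008 to 19 August 2009), pushing the deadline to 6 January 2010.
The other events in the timeline have no effect on the limitation period under the stated rules.

6 January 2010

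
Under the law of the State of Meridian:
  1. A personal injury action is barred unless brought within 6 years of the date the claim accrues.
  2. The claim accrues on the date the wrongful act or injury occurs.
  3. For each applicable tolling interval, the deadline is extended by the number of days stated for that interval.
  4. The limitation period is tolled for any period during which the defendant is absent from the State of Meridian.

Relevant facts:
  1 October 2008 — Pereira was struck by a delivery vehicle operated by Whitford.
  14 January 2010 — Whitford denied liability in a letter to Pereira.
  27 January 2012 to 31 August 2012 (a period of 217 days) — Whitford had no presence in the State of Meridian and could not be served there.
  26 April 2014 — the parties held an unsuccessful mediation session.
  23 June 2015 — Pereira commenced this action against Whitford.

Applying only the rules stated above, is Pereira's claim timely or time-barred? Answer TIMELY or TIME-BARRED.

The claim accrued on 1 October 2008, the date of the act.
6 years from 1 October 2008 is 1 October 2014.
The defendant's absence from the jurisdiction from 27 January 2012 to 31 August 2012 tolled the period for 217 days, extending the deadline to 6 May 2015.
Nothing else in the chronology tolls or restarts the period.
The 23 June 2015 filing falls after the 6 May 2015 deadline; the claim is time-barred.

TIME-BARRED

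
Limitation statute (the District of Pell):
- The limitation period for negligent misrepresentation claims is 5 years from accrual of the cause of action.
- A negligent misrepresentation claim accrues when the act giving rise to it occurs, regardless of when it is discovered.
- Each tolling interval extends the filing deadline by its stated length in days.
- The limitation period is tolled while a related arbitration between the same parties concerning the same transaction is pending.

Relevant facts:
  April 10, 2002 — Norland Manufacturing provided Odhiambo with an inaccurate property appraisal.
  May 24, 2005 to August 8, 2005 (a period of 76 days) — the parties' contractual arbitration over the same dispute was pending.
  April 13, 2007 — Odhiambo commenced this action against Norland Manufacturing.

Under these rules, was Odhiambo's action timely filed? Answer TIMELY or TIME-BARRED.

The limitation period began to run on April 10, 2002.
The untolled deadline — 5 years after April 10, 2002 — is April 10, 2007.
The period was tolled for 76 days by the pending related arbitration (May 24, 2005 to August 8, 2005), pushing the deadline to June 25, 2007.
The April 13, 2007 filing precedes the June 25, 2007 deadline; the claim is timely.

TIMELY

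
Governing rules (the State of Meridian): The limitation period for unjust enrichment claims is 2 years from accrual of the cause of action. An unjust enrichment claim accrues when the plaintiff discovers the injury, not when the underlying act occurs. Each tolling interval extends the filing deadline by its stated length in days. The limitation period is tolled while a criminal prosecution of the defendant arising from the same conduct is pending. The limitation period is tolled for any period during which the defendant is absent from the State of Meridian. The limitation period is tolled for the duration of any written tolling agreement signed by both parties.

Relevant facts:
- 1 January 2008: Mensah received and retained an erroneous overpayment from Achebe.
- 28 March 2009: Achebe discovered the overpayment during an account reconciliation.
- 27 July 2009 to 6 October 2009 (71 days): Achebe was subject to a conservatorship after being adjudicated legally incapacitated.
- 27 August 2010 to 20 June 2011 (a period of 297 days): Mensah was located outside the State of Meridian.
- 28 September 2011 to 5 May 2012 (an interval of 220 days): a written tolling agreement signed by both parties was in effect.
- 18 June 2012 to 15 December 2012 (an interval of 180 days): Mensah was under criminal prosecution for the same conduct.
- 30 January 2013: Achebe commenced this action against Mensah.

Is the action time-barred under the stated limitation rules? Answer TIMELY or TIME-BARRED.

The claim did not accrue until Achebe discovered the injury on 28 March 2009; the 1 January 2008 act date does not start the clock under the stated rule.
Adding the 2 years base period to 28 March 2009 gives a deadline of 28 March 2011, before any tolling.
Because the defendant's absence from the jurisdiction ran from 27 August 2010 to 20 June 2011, the deadline is extended by 297 days to 19 January 2012.
The period was tolled for 220 days by the written tolling agreement (28 September 2011 to 5 May 2012), pushing the deadline to 26 August 2012.
The period was tolled for 180 days by the pending criminal prosecution (18 June 2012 to 15 December 2012), pushing the deadline to 22 February 2013.
No stated provision tolls the period for the plaintiff's incapacity, so the interval from 27 July 2009 to 6 October 2009 has no effect on the deadline.
Filing on 30 January 2013 beat the 22 February 2013 deadline — the action is timely.

TIMELY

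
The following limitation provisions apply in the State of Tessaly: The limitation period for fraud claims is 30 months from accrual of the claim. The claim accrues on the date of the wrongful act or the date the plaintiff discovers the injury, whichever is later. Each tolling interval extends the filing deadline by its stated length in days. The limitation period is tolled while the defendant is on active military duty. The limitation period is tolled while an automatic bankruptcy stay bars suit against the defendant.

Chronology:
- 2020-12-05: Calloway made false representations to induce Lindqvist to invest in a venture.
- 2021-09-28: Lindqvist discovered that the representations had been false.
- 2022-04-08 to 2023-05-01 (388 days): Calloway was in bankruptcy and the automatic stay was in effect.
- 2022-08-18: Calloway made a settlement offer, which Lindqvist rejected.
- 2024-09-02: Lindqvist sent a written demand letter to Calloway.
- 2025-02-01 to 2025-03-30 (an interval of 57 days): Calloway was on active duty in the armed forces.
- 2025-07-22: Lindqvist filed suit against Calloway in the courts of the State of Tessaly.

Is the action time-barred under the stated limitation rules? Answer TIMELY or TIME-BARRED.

The claim accrued on 2021-09-28 — the later of the 2020-12-05 act and the 2021-09-28 discovery.
Adding the 30 months base period to 2021-09-28 gives a deadline of 2024-03-28, before any tolling.
The period was tolled for 388 days by the automatic bankruptcy stay (2022-04-08 to 2023-05-01), pushing the deadline to 2025-04-20.
Because the defendant's active military service ran from 2025-02-01 to 2025-03-30, the deadline is extended by 57 days to 2025-06-16.
Nothing else in the chronology tolls or restarts the period.
Filing on 2025-07-22 missed the 2025-06-16 deadline — the action is time-barred.

TIME-BARRED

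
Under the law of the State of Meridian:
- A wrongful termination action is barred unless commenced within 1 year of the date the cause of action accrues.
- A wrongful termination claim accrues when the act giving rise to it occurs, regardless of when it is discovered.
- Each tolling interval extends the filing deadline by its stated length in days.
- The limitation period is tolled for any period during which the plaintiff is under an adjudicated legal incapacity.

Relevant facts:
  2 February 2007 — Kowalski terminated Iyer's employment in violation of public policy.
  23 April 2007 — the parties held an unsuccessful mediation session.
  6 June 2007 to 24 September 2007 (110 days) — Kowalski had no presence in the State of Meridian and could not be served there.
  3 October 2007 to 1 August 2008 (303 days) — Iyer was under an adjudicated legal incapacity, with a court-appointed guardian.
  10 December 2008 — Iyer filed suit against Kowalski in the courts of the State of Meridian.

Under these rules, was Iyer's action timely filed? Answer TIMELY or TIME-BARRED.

TIME-BARRED

The limitation period began to run on 2 February 2007.
The untolled deadline — 1 year after 2 February 2007 — is 2 February 2008.
Because the plaintiff's legal incapacity ran from 3 October 2007 to 1 August 2008, the deadline is extended by 303 days to 1 December 2008.
The defendant's absence from the jurisdiction from 6 June 2007 to 24 September 2007 does not toll the period, because no stated rule makes the defendant's absence a tolling event.
Nothing else in the chronology tolls or restarts the period.
Iyer filed on 10 December 2008, after the 1 December 2008 deadline, so the action is time-barred.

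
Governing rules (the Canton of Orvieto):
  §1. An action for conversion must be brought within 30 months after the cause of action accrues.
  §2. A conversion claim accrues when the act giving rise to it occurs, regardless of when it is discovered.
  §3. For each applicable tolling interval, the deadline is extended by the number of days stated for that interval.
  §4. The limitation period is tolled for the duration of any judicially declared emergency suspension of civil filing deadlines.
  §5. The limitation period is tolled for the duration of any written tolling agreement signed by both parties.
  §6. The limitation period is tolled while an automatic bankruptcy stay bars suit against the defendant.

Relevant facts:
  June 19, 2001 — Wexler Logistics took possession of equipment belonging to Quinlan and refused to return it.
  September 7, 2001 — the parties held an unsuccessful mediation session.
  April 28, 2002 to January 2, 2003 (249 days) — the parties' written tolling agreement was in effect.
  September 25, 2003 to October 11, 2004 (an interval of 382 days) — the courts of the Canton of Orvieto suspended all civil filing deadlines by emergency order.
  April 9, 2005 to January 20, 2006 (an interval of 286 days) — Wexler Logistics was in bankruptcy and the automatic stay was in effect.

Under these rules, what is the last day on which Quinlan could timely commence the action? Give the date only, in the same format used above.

The cause of action accrued on June 19, 2001, the date of the act.
Adding the 30 months base period to June 19, 2001 gives a deadline of December 19, 2003, before any tolling.
Because the written tolling agreement ran from April 28, 2002 to January 2, 2003, the deadline is extended by 249 days to August 24, 2004.
The emergency suspension of filing deadlines from September 25, 2003 to October 11, 2004 tolled the period for 382 days, extending the deadline to September 10, 2005.
Because the automatic bankruptcy stay ran from April 9, 2005 to January 20, 2006, the deadline is extended by 286 days to June 23, 2006.
The other events in the timeline have no effect on the limitation period under the stated rules.

June 23, 2006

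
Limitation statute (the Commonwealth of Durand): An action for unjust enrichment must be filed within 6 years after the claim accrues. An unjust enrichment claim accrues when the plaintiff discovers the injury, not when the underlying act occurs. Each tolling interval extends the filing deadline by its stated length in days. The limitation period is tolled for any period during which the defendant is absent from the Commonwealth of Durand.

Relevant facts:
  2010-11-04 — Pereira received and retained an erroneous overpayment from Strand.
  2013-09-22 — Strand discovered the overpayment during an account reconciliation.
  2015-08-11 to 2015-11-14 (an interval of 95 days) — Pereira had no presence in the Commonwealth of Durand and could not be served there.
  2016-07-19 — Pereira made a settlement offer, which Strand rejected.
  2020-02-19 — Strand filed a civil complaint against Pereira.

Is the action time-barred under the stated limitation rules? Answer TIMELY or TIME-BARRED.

TIME-BARRED

Accrual is tied to discovery, so the period began on 2013-09-22 rather than on 2010-11-04 when the act occurred.
Adding the 6 years base period to 2013-09-22 gives a deadline of 2019-09-22, before any tolling.
The period was tolled for 95 days by the defendant's absence from the jurisdiction (2015-08-11 to 2015-11-14), pushing the deadline to 2019-12-26.
None of the other events listed affects the running of the period under the stated rules.
Filing on 2020-02-19 missed the 2019-12-26 deadline — the action is time-barred.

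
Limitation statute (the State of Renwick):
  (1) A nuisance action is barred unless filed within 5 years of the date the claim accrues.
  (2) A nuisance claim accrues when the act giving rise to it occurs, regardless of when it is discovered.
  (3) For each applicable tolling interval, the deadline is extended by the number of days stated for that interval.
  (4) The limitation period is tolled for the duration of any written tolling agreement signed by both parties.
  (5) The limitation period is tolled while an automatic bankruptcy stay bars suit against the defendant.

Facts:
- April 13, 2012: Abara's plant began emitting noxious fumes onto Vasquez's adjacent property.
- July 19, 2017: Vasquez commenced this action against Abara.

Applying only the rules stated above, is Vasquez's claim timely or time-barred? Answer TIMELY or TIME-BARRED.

The claim accrued on April 13, 2012, the date of the act.
Adding the 5 years base period to April 13, 2012 gives a deadline of April 13, 2017, before any tolling.
The July 19, 2017 filing falls after the April 13, 2017 deadline; the claim is time-barred.

TIME-BARRED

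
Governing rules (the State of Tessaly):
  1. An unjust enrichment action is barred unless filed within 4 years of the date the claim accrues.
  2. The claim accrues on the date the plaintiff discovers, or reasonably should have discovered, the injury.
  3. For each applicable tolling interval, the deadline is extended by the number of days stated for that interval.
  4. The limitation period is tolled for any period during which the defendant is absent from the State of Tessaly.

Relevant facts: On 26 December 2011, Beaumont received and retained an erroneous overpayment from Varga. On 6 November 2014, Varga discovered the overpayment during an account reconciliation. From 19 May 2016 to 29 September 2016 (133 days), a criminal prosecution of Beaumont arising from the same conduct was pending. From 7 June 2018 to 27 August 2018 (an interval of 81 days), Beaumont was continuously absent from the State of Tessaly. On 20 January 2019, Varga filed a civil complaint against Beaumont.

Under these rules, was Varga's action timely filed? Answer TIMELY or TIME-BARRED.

TIMELY

Under the discovery rule, the claim accrued on 6 November 2014, when Varga discovered the injury — not on the 26 December 2011 date of the underlying act.
Adding the 4 years base period to 6 November 2014 gives a deadline of 6 November 2018, before any tolling.
The period was tolled for 81 days by the defendant's absence from the jurisdiction (7 June 2018 to 27 August 2018), pushing the deadline to 26 January 2019.
The pending criminal prosecution from 19 May 2016 to 29 September 2016 does not toll the period, because no stated rule makes a criminal prosecution a tolling event.
Varga filed on 20 January 2019, before the 26 January 2019 deadline, so the action is timely.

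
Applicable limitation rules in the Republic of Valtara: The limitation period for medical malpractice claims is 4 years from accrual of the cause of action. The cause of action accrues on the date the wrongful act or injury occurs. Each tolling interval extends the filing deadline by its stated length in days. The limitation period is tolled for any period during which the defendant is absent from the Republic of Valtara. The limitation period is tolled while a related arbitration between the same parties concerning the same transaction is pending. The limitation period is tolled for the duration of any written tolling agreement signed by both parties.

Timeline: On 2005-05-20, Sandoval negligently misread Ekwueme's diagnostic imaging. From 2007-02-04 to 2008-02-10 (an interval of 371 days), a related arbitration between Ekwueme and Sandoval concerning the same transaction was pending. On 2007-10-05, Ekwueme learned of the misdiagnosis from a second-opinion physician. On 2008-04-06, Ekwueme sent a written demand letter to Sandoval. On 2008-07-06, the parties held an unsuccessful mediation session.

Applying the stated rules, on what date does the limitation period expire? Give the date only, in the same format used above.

Because the rule ties accrual to occurrence, the claim accrued on 2005-05-20, not on the 2007-10-05 discovery date.
Adding the 4 years base period to 2005-05-20 gives a deadline of 2009-05-20, before any tolling.
The pending related arbitration from 2007-02-04 to 2008-02-10 tolled the period for 371 days, extending the deadline to 2010-05-26.
The other events in the timeline have no effect on the limitation period under the stated rules.

2010-05-26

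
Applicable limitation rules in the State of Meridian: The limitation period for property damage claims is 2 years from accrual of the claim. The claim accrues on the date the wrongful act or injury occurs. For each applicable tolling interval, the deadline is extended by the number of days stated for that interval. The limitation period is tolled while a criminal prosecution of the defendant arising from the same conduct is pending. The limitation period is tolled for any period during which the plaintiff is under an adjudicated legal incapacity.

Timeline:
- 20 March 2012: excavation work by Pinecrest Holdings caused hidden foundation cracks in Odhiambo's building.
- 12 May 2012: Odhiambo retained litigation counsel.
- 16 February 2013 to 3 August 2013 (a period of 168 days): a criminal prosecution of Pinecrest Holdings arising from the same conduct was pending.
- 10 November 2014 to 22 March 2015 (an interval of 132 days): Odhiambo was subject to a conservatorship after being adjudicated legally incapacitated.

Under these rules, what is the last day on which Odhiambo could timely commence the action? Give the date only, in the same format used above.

The claim accrued on 20 March 2012, when the wrongful act occurred.
The untolled deadline — 2 years after 20 March 2012 — is 20 March 2014.
The period was tolled for 168 days by the pending criminal prosecution (16 February 2013 to 3 August 2013), pushing the deadline to 4 September 2014.
The plaintiff's legal incapacity from 10 November 2014 to 22 March 2015 began after the period had already run on 4 September 2014, so it has no tolling effect.
Nothing else in the chronology tolls or restarts the period.

4 September 2014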